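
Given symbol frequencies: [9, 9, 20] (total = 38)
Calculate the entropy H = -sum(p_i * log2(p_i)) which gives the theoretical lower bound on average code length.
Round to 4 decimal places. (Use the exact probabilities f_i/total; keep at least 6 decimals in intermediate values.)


Per-symbol terms -p_i * log2(p_i) with p_i = f_i/38:
  p = 9/38 = 0.236842: log2(p) = -2.078003, -p*log2(p) = 0.492158
  p = 9/38 = 0.236842: log2(p) = -2.078003, -p*log2(p) = 0.492158
  p = 20/38 = 0.526316: log2(p) = -0.925999, -p*log2(p) = 0.487368
H = 0.492158 + 0.492158 + 0.487368 = 1.471684

H = 1.4717 bits/symbol


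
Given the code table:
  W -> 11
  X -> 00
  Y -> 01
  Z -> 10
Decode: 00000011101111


Decoding:
00 -> X
00 -> X
00 -> X
11 -> W
10 -> Z
11 -> W
11 -> W


Result: XXXWZWW


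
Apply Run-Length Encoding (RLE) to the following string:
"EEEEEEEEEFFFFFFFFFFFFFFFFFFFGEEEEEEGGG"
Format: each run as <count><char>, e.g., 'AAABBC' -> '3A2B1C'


Scanning runs left to right:
  i=0: run of 'E' x 9 -> '9E'
  i=9: run of 'F' x 19 -> '19F'
  i=28: run of 'G' x 1 -> '1G'
  i=29: run of 'E' x 6 -> '6E'
  i=35: run of 'G' x 3 -> '3G'

RLE = 9E19F1G6E3G


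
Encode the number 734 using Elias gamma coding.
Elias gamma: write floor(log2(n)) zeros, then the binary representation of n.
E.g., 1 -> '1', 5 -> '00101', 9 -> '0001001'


num_bits = floor(log2(734)) + 1 = 10
leading_zeros = num_bits - 1 = 9
binary(734) = 1011011110

Elias gamma(734) = '000000000' + '1011011110' = 0000000001011011110 (19 bits)


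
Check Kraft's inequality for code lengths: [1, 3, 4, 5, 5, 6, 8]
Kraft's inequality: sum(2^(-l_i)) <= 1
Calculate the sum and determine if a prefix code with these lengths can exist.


Sum = 2^(-1) + 2^(-3) + 2^(-4) + 2^(-5) + 2^(-5) + 2^(-6) + 2^(-8)
    = 0.5 + 0.125 + 0.0625 + 0.03125 + 0.03125 + 0.015625 + 0.00390625
    = 197/256 = 0.76953125
Since 0.76953125 <= 1, Kraft's inequality IS satisfied.
A prefix code with these lengths CAN exist.

Kraft sum = 0.76953125. Satisfied.


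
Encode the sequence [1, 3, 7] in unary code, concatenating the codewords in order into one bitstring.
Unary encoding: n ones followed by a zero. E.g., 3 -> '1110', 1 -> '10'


Encode each number as n ones followed by a terminating 0:
  1 -> 10 (2 bits)
  3 -> 1110 (4 bits)
  7 -> 11111110 (8 bits)
Total length = 2 + 4 + 8 = 14 bits.

Unary([1, 3, 7]) = 10111011111110 (14 bits)


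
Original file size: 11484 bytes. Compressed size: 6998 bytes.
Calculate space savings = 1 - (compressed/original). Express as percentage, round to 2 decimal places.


ratio = compressed/original = 6998/11484 = 0.60937
savings = 1 - ratio = 1 - 0.60937 = 0.39063
as a percentage: 0.39063 * 100 = 39.06%

Space savings = 1 - 6998/11484 = 39.06%


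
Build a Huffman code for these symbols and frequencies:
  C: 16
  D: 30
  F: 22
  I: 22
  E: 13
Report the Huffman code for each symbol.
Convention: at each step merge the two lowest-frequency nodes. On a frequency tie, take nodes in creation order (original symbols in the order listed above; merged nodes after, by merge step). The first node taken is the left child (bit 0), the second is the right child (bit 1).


Huffman tree construction:
Step 1: Merge E(13) + C(16) = 29
Step 2: Merge F(22) + I(22) = 44
Step 3: Merge (E+C)(29) + D(30) = 59
Step 4: Merge (F+I)(44) + ((E+C)+D)(59) = 103
Read each symbol's code off the tree from the root (left child = 0, right child = 1).

Codes:
  C: 101 (length 3)
  D: 11 (length 2)
  F: 00 (length 2)
  I: 01 (length 2)
  E: 100 (length 3)
Average code length: 235/103 = 2.2816 bits/symbol


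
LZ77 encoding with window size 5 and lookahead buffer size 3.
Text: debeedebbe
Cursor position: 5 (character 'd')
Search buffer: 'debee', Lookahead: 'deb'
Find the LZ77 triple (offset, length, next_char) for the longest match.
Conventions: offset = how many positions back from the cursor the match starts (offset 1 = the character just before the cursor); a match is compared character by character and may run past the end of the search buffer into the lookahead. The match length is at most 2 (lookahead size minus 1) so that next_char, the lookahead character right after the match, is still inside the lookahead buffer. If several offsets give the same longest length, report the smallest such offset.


Try each offset into the search buffer:
  offset=1 (pos 4, char 'e'): match length 0
  offset=2 (pos 3, char 'e'): match length 0
  offset=3 (pos 2, char 'b'): match length 0
  offset=4 (pos 1, char 'e'): match length 0
  offset=5 (pos 0, char 'd'): match length 2
Longest match has length 2 at offset 5.
next_char = character at position 5 + 2 = 7 -> 'b'

Best match: offset=5, length=2 (matching 'de' starting at position 0)
LZ77 triple: (5, 2, 'b')


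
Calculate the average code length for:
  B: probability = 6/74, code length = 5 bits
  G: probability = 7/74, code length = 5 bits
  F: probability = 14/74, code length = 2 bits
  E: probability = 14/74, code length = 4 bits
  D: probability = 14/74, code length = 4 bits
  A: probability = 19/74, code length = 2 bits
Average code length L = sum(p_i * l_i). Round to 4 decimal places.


Weighted contributions p_i * l_i:
  B: (6/74) * 5 = 30/74
  G: (7/74) * 5 = 35/74
  F: (14/74) * 2 = 28/74
  E: (14/74) * 4 = 56/74
  D: (14/74) * 4 = 56/74
  A: (19/74) * 2 = 38/74
Sum = (30 + 35 + 28 + 56 + 56 + 38)/74 = 243/74

L = 243/74 = 3.2838 bits/symbol


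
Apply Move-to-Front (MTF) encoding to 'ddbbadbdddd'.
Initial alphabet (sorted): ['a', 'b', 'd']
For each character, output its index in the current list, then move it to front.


MTF encoding:
'd': index 2 in ['a', 'b', 'd'] -> ['d', 'a', 'b']
'd': index 0 in ['d', 'a', 'b'] -> ['d', 'a', 'b']
'b': index 2 in ['d', 'a', 'b'] -> ['b', 'd', 'a']
'b': index 0 in ['b', 'd', 'a'] -> ['b', 'd', 'a']
'a': index 2 in ['b', 'd', 'a'] -> ['a', 'b', 'd']
'd': index 2 in ['a', 'b', 'd'] -> ['d', 'a', 'b']
'b': index 2 in ['d', 'a', 'b'] -> ['b', 'd', 'a']
'd': index 1 in ['b', 'd', 'a'] -> ['d', 'b', 'a']
'd': index 0 in ['d', 'b', 'a'] -> ['d', 'b', 'a']
'd': index 0 in ['d', 'b', 'a'] -> ['d', 'b', 'a']
'd': index 0 in ['d', 'b', 'a'] -> ['d', 'b', 'a']


Output: [2, 0, 2, 0, 2, 2, 2, 1, 0, 0, 0]


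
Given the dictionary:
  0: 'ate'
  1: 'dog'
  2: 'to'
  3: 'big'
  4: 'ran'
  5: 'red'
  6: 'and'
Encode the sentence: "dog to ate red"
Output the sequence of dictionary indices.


Look up each word in the dictionary:
  'dog' -> 1
  'to' -> 2
  'ate' -> 0
  'red' -> 5

Encoded: [1, 2, 0, 5]


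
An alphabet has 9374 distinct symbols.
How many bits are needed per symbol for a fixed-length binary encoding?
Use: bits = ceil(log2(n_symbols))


log2(9374) = 13.1944
Bracket: 2^13 = 8192 < 9374 <= 2^14 = 16384
So ceil(log2(9374)) = 14

bits = ceil(log2(9374)) = ceil(13.1944) = 14 bits


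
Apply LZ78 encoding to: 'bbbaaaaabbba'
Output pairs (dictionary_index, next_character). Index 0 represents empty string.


LZ78 encoding steps:
Dictionary: {0: ''}
Step 1: w='' (idx 0), next='b' -> output (0, 'b'), add 'b' as idx 1
Step 2: w='b' (idx 1), next='b' -> output (1, 'b'), add 'bb' as idx 2
Step 3: w='' (idx 0), next='a' -> output (0, 'a'), add 'a' as idx 3
Step 4: w='a' (idx 3), next='a' -> output (3, 'a'), add 'aa' as idx 4
Step 5: w='aa' (idx 4), next='b' -> output (4, 'b'), add 'aab' as idx 5
Step 6: w='bb' (idx 2), next='a' -> output (2, 'a'), add 'bba' as idx 6


Encoded: [(0, 'b'), (1, 'b'), (0, 'a'), (3, 'a'), (4, 'b'), (2, 'a')]


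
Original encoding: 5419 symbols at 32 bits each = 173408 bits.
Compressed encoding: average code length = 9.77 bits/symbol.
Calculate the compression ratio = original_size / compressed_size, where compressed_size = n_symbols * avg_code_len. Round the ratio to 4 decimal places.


original_size = n_symbols * orig_bits = 5419 * 32 = 173408 bits
compressed_size = n_symbols * avg_code_len = 5419 * 9.77 = 52943.63 bits
ratio = original_size / compressed_size = 173408 / 52943.63 = 3.2753

Compression ratio = 3.2753


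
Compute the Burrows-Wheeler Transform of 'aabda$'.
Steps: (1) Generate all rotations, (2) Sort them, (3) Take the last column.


Rotations (sorted):
  0: $aabda -> last char: a
  1: a$aabd -> last char: d
  2: aabda$ -> last char: $
  3: abda$a -> last char: a
  4: bda$aa -> last char: a
  5: da$aab -> last char: b


BWT = ad$aab


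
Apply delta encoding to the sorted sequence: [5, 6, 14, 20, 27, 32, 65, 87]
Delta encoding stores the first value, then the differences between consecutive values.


First value: 5
Deltas:
  6 - 5 = 1
  14 - 6 = 8
  20 - 14 = 6
  27 - 20 = 7
  32 - 27 = 5
  65 - 32 = 33
  87 - 65 = 22


Delta encoded: [5, 1, 8, 6, 7, 5, 33, 22]


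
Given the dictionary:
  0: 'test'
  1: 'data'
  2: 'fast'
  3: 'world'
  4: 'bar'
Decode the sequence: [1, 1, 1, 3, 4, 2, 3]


Look up each index in the dictionary:
  1 -> 'data'
  1 -> 'data'
  1 -> 'data'
  3 -> 'world'
  4 -> 'bar'
  2 -> 'fast'
  3 -> 'world'

Decoded: "data data data world bar fast world"


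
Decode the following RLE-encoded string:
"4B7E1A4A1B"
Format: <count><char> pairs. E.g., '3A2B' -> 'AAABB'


Expanding each <count><char> pair:
  4B -> 'BBBB'
  7E -> 'EEEEEEE'
  1A -> 'A'
  4A -> 'AAAA'
  1B -> 'B'

Decoded = BBBBEEEEEEEAAAAAB


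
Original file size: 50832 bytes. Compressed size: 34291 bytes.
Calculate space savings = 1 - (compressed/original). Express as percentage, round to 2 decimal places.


ratio = compressed/original = 34291/50832 = 0.674595
savings = 1 - ratio = 1 - 0.674595 = 0.325405
as a percentage: 0.325405 * 100 = 32.54%

Space savings = 1 - 34291/50832 = 32.54%


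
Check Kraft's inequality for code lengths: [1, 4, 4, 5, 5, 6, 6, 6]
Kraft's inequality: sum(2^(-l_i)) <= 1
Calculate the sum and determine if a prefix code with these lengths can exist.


Sum = 2^(-1) + 2^(-4) + 2^(-4) + 2^(-5) + 2^(-5) + 2^(-6) + 2^(-6) + 2^(-6)
    = 0.5 + 0.0625 + 0.0625 + 0.03125 + 0.03125 + 0.015625 + 0.015625 + 0.015625
    = 47/64 = 0.734375
Since 0.734375 <= 1, Kraft's inequality IS satisfied.
A prefix code with these lengths CAN exist.

Kraft sum = 0.734375. Satisfied.


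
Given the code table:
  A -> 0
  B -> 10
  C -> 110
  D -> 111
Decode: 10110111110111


Decoding:
10 -> B
110 -> C
111 -> D
110 -> C
111 -> D


Result: BCDCD


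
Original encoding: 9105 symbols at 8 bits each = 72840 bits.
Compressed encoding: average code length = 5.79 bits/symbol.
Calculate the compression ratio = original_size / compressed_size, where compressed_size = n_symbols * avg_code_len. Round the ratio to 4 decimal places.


original_size = n_symbols * orig_bits = 9105 * 8 = 72840 bits
compressed_size = n_symbols * avg_code_len = 9105 * 5.79 = 52717.95 bits
ratio = original_size / compressed_size = 72840 / 52717.95 = 1.3817

Compression ratio = 1.3817


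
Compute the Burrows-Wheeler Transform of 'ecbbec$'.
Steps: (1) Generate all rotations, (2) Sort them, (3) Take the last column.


Rotations (sorted):
  0: $ecbbec -> last char: c
  1: bbec$ec -> last char: c
  2: bec$ecb -> last char: b
  3: c$ecbbe -> last char: e
  4: cbbec$e -> last char: e
  5: ec$ecbb -> last char: b
  6: ecbbec$ -> last char: $


BWT = ccbeeb$


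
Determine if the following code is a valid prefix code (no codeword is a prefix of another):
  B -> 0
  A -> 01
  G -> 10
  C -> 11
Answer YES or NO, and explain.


Checking each pair (does one codeword prefix another?):
  B='0' vs A='01': prefix -- VIOLATION

NO -- this is NOT a valid prefix code. B (0) is a prefix of A (01).


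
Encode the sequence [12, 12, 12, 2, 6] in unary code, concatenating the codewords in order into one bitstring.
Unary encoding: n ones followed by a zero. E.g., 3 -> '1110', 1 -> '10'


Encode each number as n ones followed by a terminating 0:
  12 -> 1111111111110 (13 bits)
  12 -> 1111111111110 (13 bits)
  12 -> 1111111111110 (13 bits)
  2 -> 110 (3 bits)
  6 -> 1111110 (7 bits)
Total length = 13 + 13 + 13 + 3 + 7 = 49 bits.

Unary([12, 12, 12, 2, 6]) = 1111111111110111111111111011111111111101101111110 (49 bits)


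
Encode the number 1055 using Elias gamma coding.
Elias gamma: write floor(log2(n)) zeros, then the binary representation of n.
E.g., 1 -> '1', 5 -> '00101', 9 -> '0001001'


num_bits = floor(log2(1055)) + 1 = 11
leading_zeros = num_bits - 1 = 10
binary(1055) = 10000011111

Elias gamma(1055) = '0000000000' + '10000011111' = 000000000010000011111 (21 bits)


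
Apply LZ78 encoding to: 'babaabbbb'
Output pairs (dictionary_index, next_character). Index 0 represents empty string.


LZ78 encoding steps:
Dictionary: {0: ''}
Step 1: w='' (idx 0), next='b' -> output (0, 'b'), add 'b' as idx 1
Step 2: w='' (idx 0), next='a' -> output (0, 'a'), add 'a' as idx 2
Step 3: w='b' (idx 1), next='a' -> output (1, 'a'), add 'ba' as idx 3
Step 4: w='a' (idx 2), next='b' -> output (2, 'b'), add 'ab' as idx 4
Step 5: w='b' (idx 1), next='b' -> output (1, 'b'), add 'bb' as idx 5
Step 6: w='b' (idx 1), end of input -> output (1, '')


Encoded: [(0, 'b'), (0, 'a'), (1, 'a'), (2, 'b'), (1, 'b'), (1, '')]


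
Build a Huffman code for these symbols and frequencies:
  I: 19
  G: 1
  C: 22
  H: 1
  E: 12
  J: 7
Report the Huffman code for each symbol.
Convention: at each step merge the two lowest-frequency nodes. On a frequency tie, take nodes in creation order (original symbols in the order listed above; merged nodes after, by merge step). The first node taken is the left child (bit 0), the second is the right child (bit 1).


Huffman tree construction:
Step 1: Merge G(1) + H(1) = 2
Step 2: Merge (G+H)(2) + J(7) = 9
Step 3: Merge ((G+H)+J)(9) + E(12) = 21
Step 4: Merge I(19) + (((G+H)+J)+E)(21) = 40
Step 5: Merge C(22) + (I+(((G+H)+J)+E))(40) = 62
Read each symbol's code off the tree from the root (left child = 0, right child = 1).

Codes:
  I: 10 (length 2)
  G: 11000 (length 5)
  C: 0 (length 1)
  H: 11001 (length 5)
  E: 111 (length 3)
  J: 1101 (length 4)
Average code length: 134/62 = 2.1613 bits/symbol


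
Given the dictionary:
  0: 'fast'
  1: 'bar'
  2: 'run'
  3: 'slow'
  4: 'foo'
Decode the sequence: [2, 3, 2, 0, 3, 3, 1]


Look up each index in the dictionary:
  2 -> 'run'
  3 -> 'slow'
  2 -> 'run'
  0 -> 'fast'
  3 -> 'slow'
  3 -> 'slow'
  1 -> 'bar'

Decoded: "run slow run fast slow slow bar"


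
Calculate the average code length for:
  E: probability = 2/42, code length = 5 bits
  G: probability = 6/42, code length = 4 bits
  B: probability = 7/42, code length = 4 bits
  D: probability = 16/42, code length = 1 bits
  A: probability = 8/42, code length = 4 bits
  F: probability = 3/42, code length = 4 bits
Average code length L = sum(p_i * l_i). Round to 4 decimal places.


Weighted contributions p_i * l_i:
  E: (2/42) * 5 = 10/42
  G: (6/42) * 4 = 24/42
  B: (7/42) * 4 = 28/42
  D: (16/42) * 1 = 16/42
  A: (8/42) * 4 = 32/42
  F: (3/42) * 4 = 12/42
Sum = (10 + 24 + 28 + 16 + 32 + 12)/42 = 122/42

L = 122/42 = 2.9048 bits/symbol


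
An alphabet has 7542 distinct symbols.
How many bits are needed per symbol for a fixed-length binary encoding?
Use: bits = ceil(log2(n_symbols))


log2(7542) = 12.8807
Bracket: 2^12 = 4096 < 7542 <= 2^13 = 8192
So ceil(log2(7542)) = 13

bits = ceil(log2(7542)) = ceil(12.8807) = 13 bits


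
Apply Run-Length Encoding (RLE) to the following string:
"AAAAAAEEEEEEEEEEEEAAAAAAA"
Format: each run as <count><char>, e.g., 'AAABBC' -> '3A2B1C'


Scanning runs left to right:
  i=0: run of 'A' x 6 -> '6A'
  i=6: run of 'E' x 12 -> '12E'
  i=18: run of 'A' x 7 -> '7A'

RLE = 6A12E7A


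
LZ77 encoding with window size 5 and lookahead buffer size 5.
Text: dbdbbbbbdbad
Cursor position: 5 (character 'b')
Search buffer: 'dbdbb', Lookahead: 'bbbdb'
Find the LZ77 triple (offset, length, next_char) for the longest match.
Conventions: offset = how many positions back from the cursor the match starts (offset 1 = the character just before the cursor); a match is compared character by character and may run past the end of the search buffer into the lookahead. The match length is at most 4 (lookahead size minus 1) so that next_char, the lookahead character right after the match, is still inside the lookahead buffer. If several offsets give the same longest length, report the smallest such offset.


Try each offset into the search buffer:
  offset=1 (pos 4, char 'b'): match length 3
  offset=2 (pos 3, char 'b'): match length 3
  offset=3 (pos 2, char 'd'): match length 0
  offset=4 (pos 1, char 'b'): match length 1
  offset=5 (pos 0, char 'd'): match length 0
Longest match has length 3, found at offsets 1, 2; take the smallest, offset 1.
next_char = character at position 5 + 3 = 8 -> 'd'

Best match: offset=1, length=3 (matching 'bbb' starting at position 4)
LZ77 triple: (1, 3, 'd')


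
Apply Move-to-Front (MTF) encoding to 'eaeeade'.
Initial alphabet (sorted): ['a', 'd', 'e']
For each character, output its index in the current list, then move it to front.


MTF encoding:
'e': index 2 in ['a', 'd', 'e'] -> ['e', 'a', 'd']
'a': index 1 in ['e', 'a', 'd'] -> ['a', 'e', 'd']
'e': index 1 in ['a', 'e', 'd'] -> ['e', 'a', 'd']
'e': index 0 in ['e', 'a', 'd'] -> ['e', 'a', 'd']
'a': index 1 in ['e', 'a', 'd'] -> ['a', 'e', 'd']
'd': index 2 in ['a', 'e', 'd'] -> ['d', 'a', 'e']
'e': index 2 in ['d', 'a', 'e'] -> ['e', 'd', 'a']


Output: [2, 1, 1, 0, 1, 2, 2]


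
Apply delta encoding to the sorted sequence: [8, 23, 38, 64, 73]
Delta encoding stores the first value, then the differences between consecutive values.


First value: 8
Deltas:
  23 - 8 = 15
  38 - 23 = 15
  64 - 38 = 26
  73 - 64 = 9


Delta encoded: [8, 15, 15, 26, 9]


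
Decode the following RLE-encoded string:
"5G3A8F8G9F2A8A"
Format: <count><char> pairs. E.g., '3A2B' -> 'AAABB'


Expanding each <count><char> pair:
  5G -> 'GGGGG'
  3A -> 'AAA'
  8F -> 'FFFFFFFF'
  8G -> 'GGGGGGGG'
  9F -> 'FFFFFFFFF'
  2A -> 'AA'
  8A -> 'AAAAAAAA'

Decoded = GGGGGAAAFFFFFFFFGGGGGGGGFFFFFFFFFAAAAAAAAAA


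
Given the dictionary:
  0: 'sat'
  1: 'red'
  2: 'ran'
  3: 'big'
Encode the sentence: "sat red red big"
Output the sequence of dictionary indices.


Look up each word in the dictionary:
  'sat' -> 0
  'red' -> 1
  'red' -> 1
  'big' -> 3

Encoded: [0, 1, 1, 3]


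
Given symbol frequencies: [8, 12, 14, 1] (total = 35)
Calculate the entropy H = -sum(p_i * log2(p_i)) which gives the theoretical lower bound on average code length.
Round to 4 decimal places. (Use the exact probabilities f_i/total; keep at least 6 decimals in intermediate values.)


Per-symbol terms -p_i * log2(p_i) with p_i = f_i/35:
  p = 8/35 = 0.228571: log2(p) = -2.129283, -p*log2(p) = 0.486693
  p = 12/35 = 0.342857: log2(p) = -1.544321, -p*log2(p) = 0.529481
  p = 14/35 = 0.400000: log2(p) = -1.321928, -p*log2(p) = 0.528771
  p = 1/35 = 0.028571: log2(p) = -5.129283, -p*log2(p) = 0.146551
H = 0.486693 + 0.529481 + 0.528771 + 0.146551 = 1.691496

H = 1.6915 bits/symbol


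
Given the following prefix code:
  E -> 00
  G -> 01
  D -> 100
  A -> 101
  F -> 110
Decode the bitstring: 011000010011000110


Decoding step by step:
Bits 01 -> G
Bits 100 -> D
Bits 00 -> E
Bits 100 -> D
Bits 110 -> F
Bits 00 -> E
Bits 110 -> F


Decoded message: GDEDFEF


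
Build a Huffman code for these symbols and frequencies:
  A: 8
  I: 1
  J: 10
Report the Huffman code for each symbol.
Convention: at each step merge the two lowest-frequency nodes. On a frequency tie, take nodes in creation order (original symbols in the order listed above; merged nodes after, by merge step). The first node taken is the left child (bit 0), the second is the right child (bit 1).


Huffman tree construction:
Step 1: Merge I(1) + A(8) = 9
Step 2: Merge (I+A)(9) + J(10) = 19
Read each symbol's code off the tree from the root (left child = 0, right child = 1).

Codes:
  A: 01 (length 2)
  I: 00 (length 2)
  J: 1 (length 1)
Average code length: 28/19 = 1.4737 bits/symbol


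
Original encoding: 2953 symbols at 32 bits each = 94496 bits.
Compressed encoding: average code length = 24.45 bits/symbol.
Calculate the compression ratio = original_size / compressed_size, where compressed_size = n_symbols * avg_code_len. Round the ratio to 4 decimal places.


original_size = n_symbols * orig_bits = 2953 * 32 = 94496 bits
compressed_size = n_symbols * avg_code_len = 2953 * 24.45 = 72200.85 bits
ratio = original_size / compressed_size = 94496 / 72200.85 = 1.3088

Compression ratio = 1.3088


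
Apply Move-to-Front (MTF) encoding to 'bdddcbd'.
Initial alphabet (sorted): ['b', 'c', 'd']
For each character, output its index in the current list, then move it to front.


MTF encoding:
'b': index 0 in ['b', 'c', 'd'] -> ['b', 'c', 'd']
'd': index 2 in ['b', 'c', 'd'] -> ['d', 'b', 'c']
'd': index 0 in ['d', 'b', 'c'] -> ['d', 'b', 'c']
'd': index 0 in ['d', 'b', 'c'] -> ['d', 'b', 'c']
'c': index 2 in ['d', 'b', 'c'] -> ['c', 'd', 'b']
'b': index 2 in ['c', 'd', 'b'] -> ['b', 'c', 'd']
'd': index 2 in ['b', 'c', 'd'] -> ['d', 'b', 'c']


Output: [0, 2, 0, 0, 2, 2, 2]


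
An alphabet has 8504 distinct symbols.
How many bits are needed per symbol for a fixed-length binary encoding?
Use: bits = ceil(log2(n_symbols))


log2(8504) = 13.0539
Bracket: 2^13 = 8192 < 8504 <= 2^14 = 16384
So ceil(log2(8504)) = 14

bits = ceil(log2(8504)) = ceil(13.0539) = 14 bits


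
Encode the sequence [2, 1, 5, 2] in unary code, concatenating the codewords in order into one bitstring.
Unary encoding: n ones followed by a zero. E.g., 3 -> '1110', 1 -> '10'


Encode each number as n ones followed by a terminating 0:
  2 -> 110 (3 bits)
  1 -> 10 (2 bits)
  5 -> 111110 (6 bits)
  2 -> 110 (3 bits)
Total length = 3 + 2 + 6 + 3 = 14 bits.

Unary([2, 1, 5, 2]) = 11010111110110 (14 bits)


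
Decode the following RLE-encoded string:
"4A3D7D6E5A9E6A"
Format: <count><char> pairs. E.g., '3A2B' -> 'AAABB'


Expanding each <count><char> pair:
  4A -> 'AAAA'
  3D -> 'DDD'
  7D -> 'DDDDDDD'
  6E -> 'EEEEEE'
  5A -> 'AAAAA'
  9E -> 'EEEEEEEEE'
  6A -> 'AAAAAA'

Decoded = AAAADDDDDDDDDDEEEEEEAAAAAEEEEEEEEEAAAAAA


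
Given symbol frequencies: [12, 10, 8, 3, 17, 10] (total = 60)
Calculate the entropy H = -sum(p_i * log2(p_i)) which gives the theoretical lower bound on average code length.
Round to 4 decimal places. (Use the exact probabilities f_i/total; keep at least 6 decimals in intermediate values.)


Per-symbol terms -p_i * log2(p_i) with p_i = f_i/60:
  p = 12/60 = 0.200000: log2(p) = -2.321928, -p*log2(p) = 0.464386
  p = 10/60 = 0.166667: log2(p) = -2.584963, -p*log2(p) = 0.430827
  p = 8/60 = 0.133333: log2(p) = -2.906891, -p*log2(p) = 0.387585
  p = 3/60 = 0.050000: log2(p) = -4.321928, -p*log2(p) = 0.216096
  p = 17/60 = 0.283333: log2(p) = -1.819428, -p*log2(p) = 0.515505
  p = 10/60 = 0.166667: log2(p) = -2.584963, -p*log2(p) = 0.430827
H = 0.464386 + 0.430827 + 0.387585 + 0.216096 + 0.515505 + 0.430827 = 2.445226

H = 2.4452 bits/symbol


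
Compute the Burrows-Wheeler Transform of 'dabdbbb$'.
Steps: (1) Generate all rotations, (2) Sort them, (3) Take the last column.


Rotations (sorted):
  0: $dabdbbb -> last char: b
  1: abdbbb$d -> last char: d
  2: b$dabdbb -> last char: b
  3: bb$dabdb -> last char: b
  4: bbb$dabd -> last char: d
  5: bdbbb$da -> last char: a
  6: dabdbbb$ -> last char: $
  7: dbbb$dab -> last char: b


BWT = bdbbda$b


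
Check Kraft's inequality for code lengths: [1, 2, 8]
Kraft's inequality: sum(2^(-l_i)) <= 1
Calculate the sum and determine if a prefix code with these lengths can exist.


Sum = 2^(-1) + 2^(-2) + 2^(-8)
    = 0.5 + 0.25 + 0.00390625
    = 193/256 = 0.75390625
Since 0.75390625 <= 1, Kraft's inequality IS satisfied.
A prefix code with these lengths CAN exist.

Kraft sum = 0.75390625. Satisfied.


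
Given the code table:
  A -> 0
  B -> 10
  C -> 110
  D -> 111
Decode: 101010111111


Decoding:
10 -> B
10 -> B
10 -> B
111 -> D
111 -> D


Result: BBBDD


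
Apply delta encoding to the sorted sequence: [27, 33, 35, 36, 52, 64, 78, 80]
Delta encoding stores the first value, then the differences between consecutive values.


First value: 27
Deltas:
  33 - 27 = 6
  35 - 33 = 2
  36 - 35 = 1
  52 - 36 = 16
  64 - 52 = 12
  78 - 64 = 14
  80 - 78 = 2


Delta encoded: [27, 6, 2, 1, 16, 12, 14, 2]


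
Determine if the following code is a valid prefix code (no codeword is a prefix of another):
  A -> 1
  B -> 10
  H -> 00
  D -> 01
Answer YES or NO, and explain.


Checking each pair (does one codeword prefix another?):
  A='1' vs B='10': prefix -- VIOLATION

NO -- this is NOT a valid prefix code. A (1) is a prefix of B (10).


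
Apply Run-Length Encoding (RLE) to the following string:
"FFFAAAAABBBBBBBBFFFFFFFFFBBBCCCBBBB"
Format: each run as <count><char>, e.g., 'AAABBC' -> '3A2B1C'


Scanning runs left to right:
  i=0: run of 'F' x 3 -> '3F'
  i=3: run of 'A' x 5 -> '5A'
  i=8: run of 'B' x 8 -> '8B'
  i=16: run of 'F' x 9 -> '9F'
  i=25: run of 'B' x 3 -> '3B'
  i=28: run of 'C' x 3 -> '3C'
  i=31: run of 'B' x 4 -> '4B'

RLE = 3F5A8B9F3B3C4B


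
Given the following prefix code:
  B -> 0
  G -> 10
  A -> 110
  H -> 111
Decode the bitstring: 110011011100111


Decoding step by step:
Bits 110 -> A
Bits 0 -> B
Bits 110 -> A
Bits 111 -> H
Bits 0 -> B
Bits 0 -> B
Bits 111 -> H


Decoded message: ABAHBBH


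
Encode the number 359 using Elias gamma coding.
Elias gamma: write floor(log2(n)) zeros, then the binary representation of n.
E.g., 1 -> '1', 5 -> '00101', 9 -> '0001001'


num_bits = floor(log2(359)) + 1 = 9
leading_zeros = num_bits - 1 = 8
binary(359) = 101100111

Elias gamma(359) = '00000000' + '101100111' = 00000000101100111 (17 bits)


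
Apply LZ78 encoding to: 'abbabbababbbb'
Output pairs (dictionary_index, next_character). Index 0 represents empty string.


LZ78 encoding steps:
Dictionary: {0: ''}
Step 1: w='' (idx 0), next='a' -> output (0, 'a'), add 'a' as idx 1
Step 2: w='' (idx 0), next='b' -> output (0, 'b'), add 'b' as idx 2
Step 3: w='b' (idx 2), next='a' -> output (2, 'a'), add 'ba' as idx 3
Step 4: w='b' (idx 2), next='b' -> output (2, 'b'), add 'bb' as idx 4
Step 5: w='a' (idx 1), next='b' -> output (1, 'b'), add 'ab' as idx 5
Step 6: w='ab' (idx 5), next='b' -> output (5, 'b'), add 'abb' as idx 6
Step 7: w='bb' (idx 4), end of input -> output (4, '')


Encoded: [(0, 'a'), (0, 'b'), (2, 'a'), (2, 'b'), (1, 'b'), (5, 'b'), (4, '')]


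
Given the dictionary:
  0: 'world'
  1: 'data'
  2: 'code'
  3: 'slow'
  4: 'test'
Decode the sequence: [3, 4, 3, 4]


Look up each index in the dictionary:
  3 -> 'slow'
  4 -> 'test'
  3 -> 'slow'
  4 -> 'test'

Decoded: "slow test slow test"


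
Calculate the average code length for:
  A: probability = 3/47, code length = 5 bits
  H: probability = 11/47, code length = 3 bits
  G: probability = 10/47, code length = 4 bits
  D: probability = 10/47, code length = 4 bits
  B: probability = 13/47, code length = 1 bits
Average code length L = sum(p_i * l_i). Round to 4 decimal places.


Weighted contributions p_i * l_i:
  A: (3/47) * 5 = 15/47
  H: (11/47) * 3 = 33/47
  G: (10/47) * 4 = 40/47
  D: (10/47) * 4 = 40/47
  B: (13/47) * 1 = 13/47
Sum = (15 + 33 + 40 + 40 + 13)/47 = 141/47

L = 141/47 = 3.0000 bits/symbol


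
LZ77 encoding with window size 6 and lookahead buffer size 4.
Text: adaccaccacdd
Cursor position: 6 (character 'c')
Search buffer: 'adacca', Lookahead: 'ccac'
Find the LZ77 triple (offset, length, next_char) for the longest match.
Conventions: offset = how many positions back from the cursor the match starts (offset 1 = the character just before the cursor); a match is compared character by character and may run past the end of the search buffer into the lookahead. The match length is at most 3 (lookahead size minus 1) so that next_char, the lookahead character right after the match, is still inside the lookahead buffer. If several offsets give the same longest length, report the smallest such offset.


Try each offset into the search buffer:
  offset=1 (pos 5, char 'a'): match length 0
  offset=2 (pos 4, char 'c'): match length 1
  offset=3 (pos 3, char 'c'): match length 3
  offset=4 (pos 2, char 'a'): match length 0
  offset=5 (pos 1, char 'd'): match length 0
  offset=6 (pos 0, char 'a'): match length 0
Longest match has length 3 at offset 3.
next_char = character at position 6 + 3 = 9 -> 'c'

Best match: offset=3, length=3 (matching 'cca' starting at position 3)
LZ77 triple: (3, 3, 'c')


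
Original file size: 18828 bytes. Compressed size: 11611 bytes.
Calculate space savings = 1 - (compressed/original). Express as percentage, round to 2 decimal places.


ratio = compressed/original = 11611/18828 = 0.616688
savings = 1 - ratio = 1 - 0.616688 = 0.383312
as a percentage: 0.383312 * 100 = 38.33%

Space savings = 1 - 11611/18828 = 38.33%


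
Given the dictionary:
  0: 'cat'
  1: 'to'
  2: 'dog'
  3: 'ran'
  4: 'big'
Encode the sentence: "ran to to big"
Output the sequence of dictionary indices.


Look up each word in the dictionary:
  'ran' -> 3
  'to' -> 1
  'to' -> 1
  'big' -> 4

Encoded: [3, 1, 1, 4]


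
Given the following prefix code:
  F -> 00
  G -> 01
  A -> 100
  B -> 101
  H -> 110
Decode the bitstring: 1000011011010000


Decoding step by step:
Bits 100 -> A
Bits 00 -> F
Bits 110 -> H
Bits 110 -> H
Bits 100 -> A
Bits 00 -> F


Decoded message: AFHHAF


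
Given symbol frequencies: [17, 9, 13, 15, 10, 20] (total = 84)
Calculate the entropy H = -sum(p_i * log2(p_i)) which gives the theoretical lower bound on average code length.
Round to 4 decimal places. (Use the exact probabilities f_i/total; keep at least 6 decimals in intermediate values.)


Per-symbol terms -p_i * log2(p_i) with p_i = f_i/84:
  p = 17/84 = 0.202381: log2(p) = -2.304855, -p*log2(p) = 0.466459
  p = 9/84 = 0.107143: log2(p) = -3.222392, -p*log2(p) = 0.345256
  p = 13/84 = 0.154762: log2(p) = -2.691878, -p*log2(p) = 0.416600
  p = 15/84 = 0.178571: log2(p) = -2.485427, -p*log2(p) = 0.443826
  p = 10/84 = 0.119048: log2(p) = -3.070389, -p*log2(p) = 0.365523
  p = 20/84 = 0.238095: log2(p) = -2.070389, -p*log2(p) = 0.492950
H = 0.466459 + 0.345256 + 0.416600 + 0.443826 + 0.365523 + 0.492950 = 2.530614

H = 2.5306 bits/symbol


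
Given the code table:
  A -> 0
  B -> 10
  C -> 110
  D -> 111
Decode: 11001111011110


Decoding:
110 -> C
0 -> A
111 -> D
10 -> B
111 -> D
10 -> B


Result: CADBDB


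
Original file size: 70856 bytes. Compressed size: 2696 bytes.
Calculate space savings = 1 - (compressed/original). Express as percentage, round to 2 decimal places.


ratio = compressed/original = 2696/70856 = 0.038049
savings = 1 - ratio = 1 - 0.038049 = 0.961951
as a percentage: 0.961951 * 100 = 96.2%

Space savings = 1 - 2696/70856 = 96.2%


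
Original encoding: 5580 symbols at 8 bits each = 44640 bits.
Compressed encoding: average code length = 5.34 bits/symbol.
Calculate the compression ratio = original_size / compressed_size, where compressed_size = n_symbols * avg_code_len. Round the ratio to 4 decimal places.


original_size = n_symbols * orig_bits = 5580 * 8 = 44640 bits
compressed_size = n_symbols * avg_code_len = 5580 * 5.34 = 29797.2 bits
ratio = original_size / compressed_size = 44640 / 29797.2 = 1.4981

Compression ratio = 1.4981


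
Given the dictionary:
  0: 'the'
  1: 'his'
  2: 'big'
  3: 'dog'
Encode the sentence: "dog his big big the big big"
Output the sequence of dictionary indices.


Look up each word in the dictionary:
  'dog' -> 3
  'his' -> 1
  'big' -> 2
  'big' -> 2
  'the' -> 0
  'big' -> 2
  'big' -> 2

Encoded: [3, 1, 2, 2, 0, 2, 2]


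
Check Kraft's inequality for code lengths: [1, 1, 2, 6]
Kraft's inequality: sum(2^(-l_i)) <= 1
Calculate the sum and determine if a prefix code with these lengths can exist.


Sum = 2^(-1) + 2^(-1) + 2^(-2) + 2^(-6)
    = 0.5 + 0.5 + 0.25 + 0.015625
    = 81/64 = 1.265625
Since 1.265625 > 1, Kraft's inequality is NOT satisfied.
A prefix code with these lengths CANNOT exist.

Kraft sum = 1.265625. Not satisfied.


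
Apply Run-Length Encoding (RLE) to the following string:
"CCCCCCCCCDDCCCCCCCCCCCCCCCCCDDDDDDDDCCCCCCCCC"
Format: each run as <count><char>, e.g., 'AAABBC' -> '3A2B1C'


Scanning runs left to right:
  i=0: run of 'C' x 9 -> '9C'
  i=9: run of 'D' x 2 -> '2D'
  i=11: run of 'C' x 17 -> '17C'
  i=28: run of 'D' x 8 -> '8D'
  i=36: run of 'C' x 9 -> '9C'

RLE = 9C2D17C8D9C


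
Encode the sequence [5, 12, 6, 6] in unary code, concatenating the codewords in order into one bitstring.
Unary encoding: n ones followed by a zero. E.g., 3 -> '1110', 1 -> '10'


Encode each number as n ones followed by a terminating 0:
  5 -> 111110 (6 bits)
  12 -> 1111111111110 (13 bits)
  6 -> 1111110 (7 bits)
  6 -> 1111110 (7 bits)
Total length = 6 + 13 + 7 + 7 = 33 bits.

Unary([5, 12, 6, 6]) = 111110111111111111011111101111110 (33 bits)


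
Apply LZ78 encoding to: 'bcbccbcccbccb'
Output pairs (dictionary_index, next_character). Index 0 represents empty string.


LZ78 encoding steps:
Dictionary: {0: ''}
Step 1: w='' (idx 0), next='b' -> output (0, 'b'), add 'b' as idx 1
Step 2: w='' (idx 0), next='c' -> output (0, 'c'), add 'c' as idx 2
Step 3: w='b' (idx 1), next='c' -> output (1, 'c'), add 'bc' as idx 3
Step 4: w='c' (idx 2), next='b' -> output (2, 'b'), add 'cb' as idx 4
Step 5: w='c' (idx 2), next='c' -> output (2, 'c'), add 'cc' as idx 5
Step 6: w='cb' (idx 4), next='c' -> output (4, 'c'), add 'cbc' as idx 6
Step 7: w='cb' (idx 4), end of input -> output (4, '')


Encoded: [(0, 'b'), (0, 'c'), (1, 'c'), (2, 'b'), (2, 'c'), (4, 'c'), (4, '')]


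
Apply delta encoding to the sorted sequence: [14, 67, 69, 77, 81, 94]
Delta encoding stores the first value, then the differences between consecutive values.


First value: 14
Deltas:
  67 - 14 = 53
  69 - 67 = 2
  77 - 69 = 8
  81 - 77 = 4
  94 - 81 = 13


Delta encoded: [14, 53, 2, 8, 4, 13]


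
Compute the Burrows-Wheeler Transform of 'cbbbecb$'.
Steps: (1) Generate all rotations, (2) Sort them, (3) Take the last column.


Rotations (sorted):
  0: $cbbbecb -> last char: b
  1: b$cbbbec -> last char: c
  2: bbbecb$c -> last char: c
  3: bbecb$cb -> last char: b
  4: becb$cbb -> last char: b
  5: cb$cbbbe -> last char: e
  6: cbbbecb$ -> last char: $
  7: ecb$cbbb -> last char: b


BWT = bccbbe$b


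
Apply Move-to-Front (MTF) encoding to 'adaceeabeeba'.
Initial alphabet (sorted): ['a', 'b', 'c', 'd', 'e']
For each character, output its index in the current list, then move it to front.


MTF encoding:
'a': index 0 in ['a', 'b', 'c', 'd', 'e'] -> ['a', 'b', 'c', 'd', 'e']
'd': index 3 in ['a', 'b', 'c', 'd', 'e'] -> ['d', 'a', 'b', 'c', 'e']
'a': index 1 in ['d', 'a', 'b', 'c', 'e'] -> ['a', 'd', 'b', 'c', 'e']
'c': index 3 in ['a', 'd', 'b', 'c', 'e'] -> ['c', 'a', 'd', 'b', 'e']
'e': index 4 in ['c', 'a', 'd', 'b', 'e'] -> ['e', 'c', 'a', 'd', 'b']
'e': index 0 in ['e', 'c', 'a', 'd', 'b'] -> ['e', 'c', 'a', 'd', 'b']
'a': index 2 in ['e', 'c', 'a', 'd', 'b'] -> ['a', 'e', 'c', 'd', 'b']
'b': index 4 in ['a', 'e', 'c', 'd', 'b'] -> ['b', 'a', 'e', 'c', 'd']
'e': index 2 in ['b', 'a', 'e', 'c', 'd'] -> ['e', 'b', 'a', 'c', 'd']
'e': index 0 in ['e', 'b', 'a', 'c', 'd'] -> ['e', 'b', 'a', 'c', 'd']
'b': index 1 in ['e', 'b', 'a', 'c', 'd'] -> ['b', 'e', 'a', 'c', 'd']
'a': index 2 in ['b', 'e', 'a', 'c', 'd'] -> ['a', 'b', 'e', 'c', 'd']


Output: [0, 3, 1, 3, 4, 0, 2, 4, 2, 0, 1, 2]


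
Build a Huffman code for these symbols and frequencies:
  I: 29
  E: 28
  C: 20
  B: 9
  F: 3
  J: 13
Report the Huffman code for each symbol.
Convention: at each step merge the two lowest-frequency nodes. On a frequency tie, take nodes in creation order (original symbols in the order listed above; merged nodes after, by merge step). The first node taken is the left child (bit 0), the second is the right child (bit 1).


Huffman tree construction:
Step 1: Merge F(3) + B(9) = 12
Step 2: Merge (F+B)(12) + J(13) = 25
Step 3: Merge C(20) + ((F+B)+J)(25) = 45
Step 4: Merge E(28) + I(29) = 57
Step 5: Merge (C+((F+B)+J))(45) + (E+I)(57) = 102
Read each symbol's code off the tree from the root (left child = 0, right child = 1).

Codes:
  I: 11 (length 2)
  E: 10 (length 2)
  C: 00 (length 2)
  B: 0101 (length 4)
  F: 0100 (length 4)
  J: 011 (length 3)
Average code length: 241/102 = 2.3627 bits/symbol


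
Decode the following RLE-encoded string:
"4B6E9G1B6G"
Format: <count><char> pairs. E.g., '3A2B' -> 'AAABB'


Expanding each <count><char> pair:
  4B -> 'BBBB'
  6E -> 'EEEEEE'
  9G -> 'GGGGGGGGG'
  1B -> 'B'
  6G -> 'GGGGGG'

Decoded = BBBBEEEEEEGGGGGGGGGBGGGGGG


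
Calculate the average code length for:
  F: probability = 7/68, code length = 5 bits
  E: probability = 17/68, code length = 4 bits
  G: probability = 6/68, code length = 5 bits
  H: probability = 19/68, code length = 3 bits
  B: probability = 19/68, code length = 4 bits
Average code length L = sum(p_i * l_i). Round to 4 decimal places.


Weighted contributions p_i * l_i:
  F: (7/68) * 5 = 35/68
  E: (17/68) * 4 = 68/68
  G: (6/68) * 5 = 30/68
  H: (19/68) * 3 = 57/68
  B: (19/68) * 4 = 76/68
Sum = (35 + 68 + 30 + 57 + 76)/68 = 266/68

L = 266/68 = 3.9118 bits/symbol


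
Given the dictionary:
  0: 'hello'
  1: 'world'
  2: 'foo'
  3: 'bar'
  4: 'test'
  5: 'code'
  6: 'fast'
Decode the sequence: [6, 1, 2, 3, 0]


Look up each index in the dictionary:
  6 -> 'fast'
  1 -> 'world'
  2 -> 'foo'
  3 -> 'bar'
  0 -> 'hello'

Decoded: "fast world foo bar hello"


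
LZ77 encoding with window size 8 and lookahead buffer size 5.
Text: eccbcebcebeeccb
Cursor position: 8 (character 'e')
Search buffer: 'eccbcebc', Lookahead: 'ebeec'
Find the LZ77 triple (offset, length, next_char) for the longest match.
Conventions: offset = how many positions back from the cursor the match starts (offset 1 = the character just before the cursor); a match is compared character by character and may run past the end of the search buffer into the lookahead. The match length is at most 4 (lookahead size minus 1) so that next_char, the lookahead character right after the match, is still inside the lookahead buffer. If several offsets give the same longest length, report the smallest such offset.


Try each offset into the search buffer:
  offset=1 (pos 7, char 'c'): match length 0
  offset=2 (pos 6, char 'b'): match length 0
  offset=3 (pos 5, char 'e'): match length 2
  offset=4 (pos 4, char 'c'): match length 0
  offset=5 (pos 3, char 'b'): match length 0
  offset=6 (pos 2, char 'c'): match length 0
  offset=7 (pos 1, char 'c'): match length 0
  offset=8 (pos 0, char 'e'): match length 1
Longest match has length 2 at offset 3.
next_char = character at position 8 + 2 = 10 -> 'e'

Best match: offset=3, length=2 (matching 'eb' starting at position 5)
LZ77 triple: (3, 2, 'e')


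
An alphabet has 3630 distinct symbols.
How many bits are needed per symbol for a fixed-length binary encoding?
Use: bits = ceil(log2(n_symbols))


log2(3630) = 11.8258
Bracket: 2^11 = 2048 < 3630 <= 2^12 = 4096
So ceil(log2(3630)) = 12

bits = ceil(log2(3630)) = ceil(11.8258) = 12 bits


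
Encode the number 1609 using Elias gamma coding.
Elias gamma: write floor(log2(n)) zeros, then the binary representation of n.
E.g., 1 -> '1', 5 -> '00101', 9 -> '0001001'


num_bits = floor(log2(1609)) + 1 = 11
leading_zeros = num_bits - 1 = 10
binary(1609) = 11001001001

Elias gamma(1609) = '0000000000' + '11001001001' = 000000000011001001001 (21 bits)


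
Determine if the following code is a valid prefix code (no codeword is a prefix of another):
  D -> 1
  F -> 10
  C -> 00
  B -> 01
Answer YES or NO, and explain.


Checking each pair (does one codeword prefix another?):
  D='1' vs F='10': prefix -- VIOLATION

NO -- this is NOT a valid prefix code. D (1) is a prefix of F (10).


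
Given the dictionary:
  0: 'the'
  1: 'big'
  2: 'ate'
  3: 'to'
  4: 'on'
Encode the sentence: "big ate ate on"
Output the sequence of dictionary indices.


Look up each word in the dictionary:
  'big' -> 1
  'ate' -> 2
  'ate' -> 2
  'on' -> 4

Encoded: [1, 2, 2, 4]


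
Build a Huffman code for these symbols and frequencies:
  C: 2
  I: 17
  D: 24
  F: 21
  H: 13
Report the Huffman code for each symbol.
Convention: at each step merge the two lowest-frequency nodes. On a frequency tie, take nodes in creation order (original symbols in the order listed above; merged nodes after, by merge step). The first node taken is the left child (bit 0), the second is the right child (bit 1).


Huffman tree construction:
Step 1: Merge C(2) + H(13) = 15
Step 2: Merge (C+H)(15) + I(17) = 32
Step 3: Merge F(21) + D(24) = 45
Step 4: Merge ((C+H)+I)(32) + (F+D)(45) = 77
Read each symbol's code off the tree from the root (left child = 0, right child = 1).

Codes:
  C: 000 (length 3)
  I: 01 (length 2)
  D: 11 (length 2)
  F: 10 (length 2)
  H: 001 (length 3)
Average code length: 169/77 = 2.1948 bits/symbol
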